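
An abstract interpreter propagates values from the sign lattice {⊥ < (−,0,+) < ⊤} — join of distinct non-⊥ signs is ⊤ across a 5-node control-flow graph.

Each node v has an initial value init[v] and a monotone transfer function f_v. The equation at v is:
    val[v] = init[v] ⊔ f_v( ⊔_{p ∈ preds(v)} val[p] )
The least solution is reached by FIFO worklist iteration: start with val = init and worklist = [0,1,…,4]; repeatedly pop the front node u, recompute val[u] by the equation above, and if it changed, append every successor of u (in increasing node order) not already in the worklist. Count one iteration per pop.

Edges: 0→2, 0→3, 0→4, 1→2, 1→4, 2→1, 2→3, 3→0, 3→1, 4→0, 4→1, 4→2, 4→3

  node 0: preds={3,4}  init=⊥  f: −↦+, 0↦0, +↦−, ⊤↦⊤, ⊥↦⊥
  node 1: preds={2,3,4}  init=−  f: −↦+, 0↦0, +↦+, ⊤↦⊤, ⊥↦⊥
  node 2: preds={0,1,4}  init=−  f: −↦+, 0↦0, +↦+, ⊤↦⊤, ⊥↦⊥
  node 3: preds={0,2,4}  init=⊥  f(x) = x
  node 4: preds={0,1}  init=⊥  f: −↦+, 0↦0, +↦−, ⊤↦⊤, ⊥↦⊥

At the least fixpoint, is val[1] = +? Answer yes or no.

Worklist (10 pops):
  #1 pop 0: in=⊥ → ⊥ (no change)
  #2 pop 1: in=− → ⊤ (was −); enqueue []
  #3 pop 2: in=⊤ → ⊤ (was −); enqueue [1]
  #4 pop 3: in=⊤ → ⊤ (was ⊥); enqueue [0]
  #5 pop 4: in=⊤ → ⊤ (was ⊥); enqueue [2,3]
  #6 pop 1: in=⊤ → ⊤ (no change)
  #7 pop 0: in=⊤ → ⊤ (was ⊥); enqueue [4]
  #8 pop 2: in=⊤ → ⊤ (no change)
  #9 pop 3: in=⊤ → ⊤ (no change)
  #10 pop 4: in=⊤ → ⊤ (no change)

Fixpoint:
  val[0] = ⊤
  val[1] = ⊤
  val[2] = ⊤
  val[3] = ⊤
  val[4] = ⊤

no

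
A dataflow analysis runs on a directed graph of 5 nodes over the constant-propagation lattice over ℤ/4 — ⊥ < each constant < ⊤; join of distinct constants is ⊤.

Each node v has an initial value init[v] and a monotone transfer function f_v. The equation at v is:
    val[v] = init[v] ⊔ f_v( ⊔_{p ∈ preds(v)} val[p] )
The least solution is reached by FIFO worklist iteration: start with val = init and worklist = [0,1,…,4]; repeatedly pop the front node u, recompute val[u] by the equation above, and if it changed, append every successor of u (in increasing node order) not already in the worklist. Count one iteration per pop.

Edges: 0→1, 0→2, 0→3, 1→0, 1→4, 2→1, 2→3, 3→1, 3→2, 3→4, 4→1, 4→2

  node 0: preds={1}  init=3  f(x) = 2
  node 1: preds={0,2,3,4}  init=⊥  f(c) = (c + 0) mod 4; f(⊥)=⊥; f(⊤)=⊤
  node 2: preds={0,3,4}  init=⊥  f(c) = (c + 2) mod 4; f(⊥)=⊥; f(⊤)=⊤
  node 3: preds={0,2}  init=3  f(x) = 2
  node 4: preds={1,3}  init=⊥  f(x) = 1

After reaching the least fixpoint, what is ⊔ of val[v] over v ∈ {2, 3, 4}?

Worklist (8 pops):
  #1 pop 0: in=⊥ → ⊤ (was 3); enqueue []
  #2 pop 1: in=⊤ → ⊤ (was ⊥); enqueue [0]
  #3 pop 2: in=⊤ → ⊤ (was ⊥); enqueue [1]
  #4 pop 3: in=⊤ → ⊤ (was 3); enqueue [2]
  #5 pop 4: in=⊤ → 1 (was ⊥); enqueue []
  #6 pop 0: in=⊤ → ⊤ (no change)
  #7 pop 1: in=⊤ → ⊤ (no change)
  #8 pop 2: in=⊤ → ⊤ (no change)

Fixpoint:
  val[0] = ⊤
  val[1] = ⊤
  val[2] = ⊤
  val[3] = ⊤
  val[4] = 1

⊤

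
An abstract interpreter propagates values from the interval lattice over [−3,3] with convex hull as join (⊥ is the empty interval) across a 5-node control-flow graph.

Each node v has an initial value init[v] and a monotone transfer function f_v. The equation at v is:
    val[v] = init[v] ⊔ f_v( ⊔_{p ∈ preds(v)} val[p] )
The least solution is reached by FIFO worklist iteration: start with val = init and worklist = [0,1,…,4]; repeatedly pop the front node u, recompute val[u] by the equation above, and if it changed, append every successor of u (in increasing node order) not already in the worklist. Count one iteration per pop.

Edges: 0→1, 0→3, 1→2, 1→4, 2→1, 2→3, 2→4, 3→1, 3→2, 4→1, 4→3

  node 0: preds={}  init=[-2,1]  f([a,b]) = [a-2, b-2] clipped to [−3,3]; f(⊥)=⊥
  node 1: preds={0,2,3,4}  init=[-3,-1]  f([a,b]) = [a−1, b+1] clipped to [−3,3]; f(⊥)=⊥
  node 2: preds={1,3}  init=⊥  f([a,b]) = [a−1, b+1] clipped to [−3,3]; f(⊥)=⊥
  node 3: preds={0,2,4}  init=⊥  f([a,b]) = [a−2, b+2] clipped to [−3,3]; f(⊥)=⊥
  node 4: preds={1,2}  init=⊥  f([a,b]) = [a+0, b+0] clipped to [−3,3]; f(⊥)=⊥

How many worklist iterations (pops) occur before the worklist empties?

9

Trace (9 dequeues):
  [1] u=0 | in ⊥ | out [-2,1] | ==
  [2] u=1 | in [-2,1] | out [-3,2] | prev [-3,-1] | push {}
  [3] u=2 | in [-3,2] | out [-3,3] | prev ⊥ | push {1}
  [4] u=3 | in [-3,3] | out [-3,3] | prev ⊥ | push {2}
  [5] u=4 | in [-3,3] | out [-3,3] | prev ⊥ | push {3}
  [6] u=1 | in [-3,3] | out [-3,3] | prev [-3,2] | push {4}
  [7] u=2 | in [-3,3] | out [-3,3] | ==
  [8] u=3 | in [-3,3] | out [-3,3] | ==
  [9] u=4 | in [-3,3] | out [-3,3] | ==

Converged values:
  [0] [-2,1]
  [1] [-3,3]
  [2] [-3,3]
  [3] [-3,3]
  [4] [-3,3]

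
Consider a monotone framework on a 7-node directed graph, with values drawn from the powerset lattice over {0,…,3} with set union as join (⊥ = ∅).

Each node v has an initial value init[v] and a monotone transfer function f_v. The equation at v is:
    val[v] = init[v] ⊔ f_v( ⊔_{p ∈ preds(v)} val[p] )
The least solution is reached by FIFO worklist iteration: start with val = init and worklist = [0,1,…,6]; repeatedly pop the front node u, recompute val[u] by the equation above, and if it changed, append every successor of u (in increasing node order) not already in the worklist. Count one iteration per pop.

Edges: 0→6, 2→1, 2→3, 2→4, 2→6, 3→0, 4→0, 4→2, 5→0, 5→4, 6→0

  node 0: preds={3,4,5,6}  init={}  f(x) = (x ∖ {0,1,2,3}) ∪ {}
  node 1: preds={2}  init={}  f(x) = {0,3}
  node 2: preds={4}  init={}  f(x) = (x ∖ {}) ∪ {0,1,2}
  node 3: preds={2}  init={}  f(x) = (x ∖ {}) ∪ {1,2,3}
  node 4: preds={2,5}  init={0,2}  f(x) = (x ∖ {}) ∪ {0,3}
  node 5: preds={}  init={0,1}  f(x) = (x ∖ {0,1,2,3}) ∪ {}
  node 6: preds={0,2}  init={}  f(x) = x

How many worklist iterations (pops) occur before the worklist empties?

15

Worklist (15 pops):
  #1 pop 0: in={0,1,2} → {} (no change)
  #2 pop 1: in={} → {0,3} (was {}); enqueue []
  #3 pop 2: in={0,2} → {0,1,2} (was {}); enqueue [1]
  #4 pop 3: in={0,1,2} → {0,1,2,3} (was {}); enqueue [0]
  #5 pop 4: in={0,1,2} → {0,1,2,3} (was {0,2}); enqueue [2]
  #6 pop 5: in={} → {0,1} (no change)
  #7 pop 6: in={0,1,2} → {0,1,2} (was {}); enqueue []
  #8 pop 1: in={0,1,2} → {0,3} (no change)
  #9 pop 0: in={0,1,2,3} → {} (no change)
  #10 pop 2: in={0,1,2,3} → {0,1,2,3} (was {0,1,2}); enqueue [1,3,4,6]
  #11 pop 1: in={0,1,2,3} → {0,3} (no change)
  #12 pop 3: in={0,1,2,3} → {0,1,2,3} (no change)
  #13 pop 4: in={0,1,2,3} → {0,1,2,3} (no change)
  #14 pop 6: in={0,1,2,3} → {0,1,2,3} (was {0,1,2}); enqueue [0]
  #15 pop 0: in={0,1,2,3} → {} (no change)

Fixpoint:
  val[0] = {}
  val[1] = {0,3}
  val[2] = {0,1,2,3}
  val[3] = {0,1,2,3}
  val[4] = {0,1,2,3}
  val[5] = {0,1}
  val[6] = {0,1,2,3}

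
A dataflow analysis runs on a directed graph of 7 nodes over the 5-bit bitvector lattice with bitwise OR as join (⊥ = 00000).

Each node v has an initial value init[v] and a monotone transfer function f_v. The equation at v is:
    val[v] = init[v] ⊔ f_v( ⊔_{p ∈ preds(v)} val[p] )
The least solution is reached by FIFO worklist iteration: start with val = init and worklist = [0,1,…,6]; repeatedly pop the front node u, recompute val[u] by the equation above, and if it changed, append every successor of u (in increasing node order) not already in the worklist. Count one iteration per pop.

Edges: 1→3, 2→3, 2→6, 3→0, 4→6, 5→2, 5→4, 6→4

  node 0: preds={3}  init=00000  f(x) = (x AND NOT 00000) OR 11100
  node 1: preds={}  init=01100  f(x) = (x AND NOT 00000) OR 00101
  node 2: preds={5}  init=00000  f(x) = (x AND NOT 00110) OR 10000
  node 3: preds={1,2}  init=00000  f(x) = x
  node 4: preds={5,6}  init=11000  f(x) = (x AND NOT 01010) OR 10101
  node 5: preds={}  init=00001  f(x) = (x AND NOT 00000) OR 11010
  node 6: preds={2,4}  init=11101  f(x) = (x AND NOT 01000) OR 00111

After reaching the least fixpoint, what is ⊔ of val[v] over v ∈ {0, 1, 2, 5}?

Iteration log — 12 steps:
  step 1. node 0  ⊔preds=00000  new=11100  old=00000  +wl: 
  step 2. node 1  ⊔preds=00000  new=01101  old=01100  +wl: 
  step 3. node 2  ⊔preds=00001  new=10001  old=00000  +wl: 
  step 4. node 3  ⊔preds=11101  new=11101  old=00000  +wl: 0
  step 5. node 4  ⊔preds=11101  new=11101  old=11000  +wl: 
  step 6. node 5  ⊔preds=00000  new=11011  old=00001  +wl: 2,4
  step 7. node 6  ⊔preds=11101  new=11111  old=11101  +wl: 
  step 8. node 0  ⊔preds=11101  new=11101  old=11100  +wl: 
  step 9. node 2  ⊔preds=11011  new=11001  old=10001  +wl: 3,6
  step 10. node 4  ⊔preds=11111  new=11101  stable
  step 11. node 3  ⊔preds=11101  new=11101  stable
  step 12. node 6  ⊔preds=11101  new=11111  stable

Least fixpoint reached:
  node 0: 11101
  node 1: 01101
  node 2: 11001
  node 3: 11101
  node 4: 11101
  node 5: 11011
  node 6: 11111

11111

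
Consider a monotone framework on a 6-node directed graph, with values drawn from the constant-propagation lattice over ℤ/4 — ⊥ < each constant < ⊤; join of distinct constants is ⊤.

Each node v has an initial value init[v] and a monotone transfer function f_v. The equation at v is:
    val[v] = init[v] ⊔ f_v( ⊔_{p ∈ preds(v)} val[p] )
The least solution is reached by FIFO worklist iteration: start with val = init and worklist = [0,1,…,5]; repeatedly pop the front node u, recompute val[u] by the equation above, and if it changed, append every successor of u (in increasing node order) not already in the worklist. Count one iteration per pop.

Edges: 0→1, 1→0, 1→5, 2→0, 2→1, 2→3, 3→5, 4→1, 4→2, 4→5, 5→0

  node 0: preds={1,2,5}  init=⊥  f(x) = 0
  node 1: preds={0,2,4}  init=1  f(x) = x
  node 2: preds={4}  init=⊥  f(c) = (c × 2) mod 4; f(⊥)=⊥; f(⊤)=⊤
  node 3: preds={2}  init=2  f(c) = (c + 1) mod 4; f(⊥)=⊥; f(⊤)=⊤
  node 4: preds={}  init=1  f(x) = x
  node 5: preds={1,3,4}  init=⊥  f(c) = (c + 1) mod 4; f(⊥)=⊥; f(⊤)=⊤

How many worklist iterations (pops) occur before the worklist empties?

8

Trace (8 dequeues):
  [1] u=0 | in 1 | out 0 | prev ⊥ | push {}
  [2] u=1 | in ⊤ | out ⊤ | prev 1 | push {0}
  [3] u=2 | in 1 | out 2 | prev ⊥ | push {1}
  [4] u=3 | in 2 | out ⊤ | prev 2 | push {}
  [5] u=4 | in ⊥ | out 1 | ==
  [6] u=5 | in ⊤ | out ⊤ | prev ⊥ | push {}
  [7] u=0 | in ⊤ | out 0 | ==
  [8] u=1 | in ⊤ | out ⊤ | ==

Converged values:
  [0] 0
  [1] ⊤
  [2] 2
  [3] ⊤
  [4] 1
  [5] ⊤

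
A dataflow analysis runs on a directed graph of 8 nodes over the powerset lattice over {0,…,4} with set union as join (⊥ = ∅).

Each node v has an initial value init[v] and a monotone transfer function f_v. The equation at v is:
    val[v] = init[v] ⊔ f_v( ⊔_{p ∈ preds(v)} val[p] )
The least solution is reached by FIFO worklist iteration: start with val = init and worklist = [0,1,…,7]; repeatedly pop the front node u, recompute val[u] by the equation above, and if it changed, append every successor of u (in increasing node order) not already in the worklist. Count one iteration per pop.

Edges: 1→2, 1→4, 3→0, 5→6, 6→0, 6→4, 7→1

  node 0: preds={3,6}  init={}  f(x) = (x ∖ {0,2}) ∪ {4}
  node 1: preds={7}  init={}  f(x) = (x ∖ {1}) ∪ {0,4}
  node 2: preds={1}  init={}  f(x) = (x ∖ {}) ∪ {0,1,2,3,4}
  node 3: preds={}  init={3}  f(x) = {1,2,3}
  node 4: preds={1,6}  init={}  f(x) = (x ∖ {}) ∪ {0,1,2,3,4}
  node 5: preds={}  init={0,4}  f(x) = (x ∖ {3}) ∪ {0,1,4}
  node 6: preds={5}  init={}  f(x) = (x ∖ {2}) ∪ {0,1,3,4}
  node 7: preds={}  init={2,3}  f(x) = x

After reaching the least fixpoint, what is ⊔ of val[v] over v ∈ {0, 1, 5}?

{0,1,2,3,4}

Trace (10 dequeues):
  [1] u=0 | in {3} | out {3,4} | prev {} | push {}
  [2] u=1 | in {2,3} | out {0,2,3,4} | prev {} | push {}
  [3] u=2 | in {0,2,3,4} | out {0,1,2,3,4} | prev {} | push {}
  [4] u=3 | in {} | out {1,2,3} | prev {3} | push {0}
  [5] u=4 | in {0,2,3,4} | out {0,1,2,3,4} | prev {} | push {}
  [6] u=5 | in {} | out {0,1,4} | prev {0,4} | push {}
  [7] u=6 | in {0,1,4} | out {0,1,3,4} | prev {} | push {4}
  [8] u=7 | in {} | out {2,3} | ==
  [9] u=0 | in {0,1,2,3,4} | out {1,3,4} | prev {3,4} | push {}
  [10] u=4 | in {0,1,2,3,4} | out {0,1,2,3,4} | ==

Converged values:
  [0] {1,3,4}
  [1] {0,2,3,4}
  [2] {0,1,2,3,4}
  [3] {1,2,3}
  [4] {0,1,2,3,4}
  [5] {0,1,4}
  [6] {0,1,3,4}
  [7] {2,3}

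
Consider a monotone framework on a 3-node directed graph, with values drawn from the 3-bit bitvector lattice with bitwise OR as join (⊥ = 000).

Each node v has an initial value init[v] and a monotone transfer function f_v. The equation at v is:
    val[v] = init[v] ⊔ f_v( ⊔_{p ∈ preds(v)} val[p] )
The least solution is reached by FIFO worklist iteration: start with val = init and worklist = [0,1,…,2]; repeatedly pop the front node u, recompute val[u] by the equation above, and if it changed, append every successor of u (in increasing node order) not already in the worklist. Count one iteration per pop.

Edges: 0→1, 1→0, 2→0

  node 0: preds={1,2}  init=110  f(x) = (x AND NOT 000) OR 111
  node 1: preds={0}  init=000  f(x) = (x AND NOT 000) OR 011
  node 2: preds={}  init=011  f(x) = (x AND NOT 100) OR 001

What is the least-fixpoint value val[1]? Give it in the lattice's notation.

Worklist (4 pops):
  #1 pop 0: in=011 → 111 (was 110); enqueue []
  #2 pop 1: in=111 → 111 (was 000); enqueue [0]
  #3 pop 2: in=000 → 011 (no change)
  #4 pop 0: in=111 → 111 (no change)

Fixpoint:
  val[0] = 111
  val[1] = 111
  val[2] = 011

111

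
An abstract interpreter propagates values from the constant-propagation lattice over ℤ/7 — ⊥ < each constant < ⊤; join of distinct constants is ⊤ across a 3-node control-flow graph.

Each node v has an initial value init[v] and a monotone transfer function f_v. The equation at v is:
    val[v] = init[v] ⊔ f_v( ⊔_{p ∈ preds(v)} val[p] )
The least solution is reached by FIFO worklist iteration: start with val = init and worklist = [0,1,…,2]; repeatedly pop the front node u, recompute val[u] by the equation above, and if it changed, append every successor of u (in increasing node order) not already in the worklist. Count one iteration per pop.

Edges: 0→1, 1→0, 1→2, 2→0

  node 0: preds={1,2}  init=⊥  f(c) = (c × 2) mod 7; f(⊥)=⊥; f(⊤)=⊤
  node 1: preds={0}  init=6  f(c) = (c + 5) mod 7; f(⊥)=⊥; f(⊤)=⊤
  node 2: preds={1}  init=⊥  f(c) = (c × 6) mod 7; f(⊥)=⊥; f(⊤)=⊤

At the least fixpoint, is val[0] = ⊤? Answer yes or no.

yes

Trace (5 dequeues):
  [1] u=0 | in 6 | out 5 | prev ⊥ | push {}
  [2] u=1 | in 5 | out ⊤ | prev 6 | push {0}
  [3] u=2 | in ⊤ | out ⊤ | prev ⊥ | push {}
  [4] u=0 | in ⊤ | out ⊤ | prev 5 | push {1}
  [5] u=1 | in ⊤ | out ⊤ | ==

Converged values:
  [0] ⊤
  [1] ⊤
  [2] ⊤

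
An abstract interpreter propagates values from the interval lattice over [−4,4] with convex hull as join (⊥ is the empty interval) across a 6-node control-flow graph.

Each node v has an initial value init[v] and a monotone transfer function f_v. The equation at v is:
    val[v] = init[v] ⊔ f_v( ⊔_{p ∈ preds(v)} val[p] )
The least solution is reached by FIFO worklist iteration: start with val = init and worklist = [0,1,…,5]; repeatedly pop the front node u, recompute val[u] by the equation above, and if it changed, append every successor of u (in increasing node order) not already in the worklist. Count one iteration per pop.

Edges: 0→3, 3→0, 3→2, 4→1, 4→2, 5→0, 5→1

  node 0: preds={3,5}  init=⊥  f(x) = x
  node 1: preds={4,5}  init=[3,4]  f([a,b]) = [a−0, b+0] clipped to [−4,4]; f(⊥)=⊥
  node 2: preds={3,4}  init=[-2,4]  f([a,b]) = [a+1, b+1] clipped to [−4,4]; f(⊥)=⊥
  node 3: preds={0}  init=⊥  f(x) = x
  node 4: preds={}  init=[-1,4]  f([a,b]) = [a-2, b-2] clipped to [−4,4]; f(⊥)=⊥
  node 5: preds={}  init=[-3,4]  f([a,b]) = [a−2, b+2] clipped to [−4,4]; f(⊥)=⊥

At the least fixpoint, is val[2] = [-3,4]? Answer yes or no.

no

Iteration log — 8 steps:
  step 1. node 0  ⊔preds=[-3,4]  new=[-3,4]  old=⊥  +wl: 
  step 2. node 1  ⊔preds=[-3,4]  new=[-3,4]  old=[3,4]  +wl: 
  step 3. node 2  ⊔preds=[-1,4]  new=[-2,4]  stable
  step 4. node 3  ⊔preds=[-3,4]  new=[-3,4]  old=⊥  +wl: 0,2
  step 5. node 4  ⊔preds=⊥  new=[-1,4]  stable
  step 6. node 5  ⊔preds=⊥  new=[-3,4]  stable
  step 7. node 0  ⊔preds=[-3,4]  new=[-3,4]  stable
  step 8. node 2  ⊔preds=[-3,4]  new=[-2,4]  stable

Least fixpoint reached:
  node 0: [-3,4]
  node 1: [-3,4]
  node 2: [-2,4]
  node 3: [-3,4]
  node 4: [-1,4]
  node 5: [-3,4]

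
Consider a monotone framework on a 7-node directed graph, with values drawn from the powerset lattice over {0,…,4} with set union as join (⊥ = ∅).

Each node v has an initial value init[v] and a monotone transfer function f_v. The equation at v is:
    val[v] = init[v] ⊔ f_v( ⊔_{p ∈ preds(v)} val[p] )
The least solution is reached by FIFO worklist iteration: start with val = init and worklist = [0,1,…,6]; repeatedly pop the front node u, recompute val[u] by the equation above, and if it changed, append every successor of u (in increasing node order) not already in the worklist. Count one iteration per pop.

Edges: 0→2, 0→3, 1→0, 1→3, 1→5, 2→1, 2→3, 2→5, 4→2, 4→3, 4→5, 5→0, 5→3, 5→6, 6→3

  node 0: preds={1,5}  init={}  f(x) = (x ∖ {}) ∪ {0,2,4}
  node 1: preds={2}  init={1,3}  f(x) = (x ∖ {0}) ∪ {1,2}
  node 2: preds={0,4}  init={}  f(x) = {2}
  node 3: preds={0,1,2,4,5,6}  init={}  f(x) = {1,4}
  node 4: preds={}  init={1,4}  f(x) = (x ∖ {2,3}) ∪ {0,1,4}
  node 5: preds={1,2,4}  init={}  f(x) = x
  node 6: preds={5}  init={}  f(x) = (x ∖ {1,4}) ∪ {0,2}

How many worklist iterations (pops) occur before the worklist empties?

Iteration log — 11 steps:
  step 1. node 0  ⊔preds={1,3}  new={0,1,2,3,4}  old={}  +wl: 
  step 2. node 1  ⊔preds={}  new={1,2,3}  old={1,3}  +wl: 0
  step 3. node 2  ⊔preds={0,1,2,3,4}  new={2}  old={}  +wl: 1
  step 4. node 3  ⊔preds={0,1,2,3,4}  new={1,4}  old={}  +wl: 
  step 5. node 4  ⊔preds={}  new={0,1,4}  old={1,4}  +wl: 2,3
  step 6. node 5  ⊔preds={0,1,2,3,4}  new={0,1,2,3,4}  old={}  +wl: 
  step 7. node 6  ⊔preds={0,1,2,3,4}  new={0,2,3}  old={}  +wl: 
  step 8. node 0  ⊔preds={0,1,2,3,4}  new={0,1,2,3,4}  stable
  step 9. node 1  ⊔preds={2}  new={1,2,3}  stable
  step 10. node 2  ⊔preds={0,1,2,3,4}  new={2}  stable
  step 11. node 3  ⊔preds={0,1,2,3,4}  new={1,4}  stable

Least fixpoint reached:
  node 0: {0,1,2,3,4}
  node 1: {1,2,3}
  node 2: {2}
  node 3: {1,4}
  node 4: {0,1,4}
  node 5: {0,1,2,3,4}
  node 6: {0,2,3}

11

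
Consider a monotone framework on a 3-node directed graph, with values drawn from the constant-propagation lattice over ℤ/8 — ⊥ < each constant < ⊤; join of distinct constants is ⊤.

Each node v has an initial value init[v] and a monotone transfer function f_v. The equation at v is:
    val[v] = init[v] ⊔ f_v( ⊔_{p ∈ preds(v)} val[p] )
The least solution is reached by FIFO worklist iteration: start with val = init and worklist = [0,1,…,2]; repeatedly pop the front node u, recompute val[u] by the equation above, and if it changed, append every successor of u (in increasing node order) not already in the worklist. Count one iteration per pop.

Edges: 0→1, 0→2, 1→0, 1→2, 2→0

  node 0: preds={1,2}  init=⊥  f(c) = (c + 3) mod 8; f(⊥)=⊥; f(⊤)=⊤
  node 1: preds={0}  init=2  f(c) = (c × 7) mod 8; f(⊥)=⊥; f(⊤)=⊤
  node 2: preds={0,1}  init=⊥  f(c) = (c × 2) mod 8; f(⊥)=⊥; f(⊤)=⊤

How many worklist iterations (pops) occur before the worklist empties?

6

Iteration log — 6 steps:
  step 1. node 0  ⊔preds=2  new=5  old=⊥  +wl: 
  step 2. node 1  ⊔preds=5  new=⊤  old=2  +wl: 0
  step 3. node 2  ⊔preds=⊤  new=⊤  old=⊥  +wl: 
  step 4. node 0  ⊔preds=⊤  new=⊤  old=5  +wl: 1,2
  step 5. node 1  ⊔preds=⊤  new=⊤  stable
  step 6. node 2  ⊔preds=⊤  new=⊤  stable

Least fixpoint reached:
  node 0: ⊤
  node 1: ⊤
  node 2: ⊤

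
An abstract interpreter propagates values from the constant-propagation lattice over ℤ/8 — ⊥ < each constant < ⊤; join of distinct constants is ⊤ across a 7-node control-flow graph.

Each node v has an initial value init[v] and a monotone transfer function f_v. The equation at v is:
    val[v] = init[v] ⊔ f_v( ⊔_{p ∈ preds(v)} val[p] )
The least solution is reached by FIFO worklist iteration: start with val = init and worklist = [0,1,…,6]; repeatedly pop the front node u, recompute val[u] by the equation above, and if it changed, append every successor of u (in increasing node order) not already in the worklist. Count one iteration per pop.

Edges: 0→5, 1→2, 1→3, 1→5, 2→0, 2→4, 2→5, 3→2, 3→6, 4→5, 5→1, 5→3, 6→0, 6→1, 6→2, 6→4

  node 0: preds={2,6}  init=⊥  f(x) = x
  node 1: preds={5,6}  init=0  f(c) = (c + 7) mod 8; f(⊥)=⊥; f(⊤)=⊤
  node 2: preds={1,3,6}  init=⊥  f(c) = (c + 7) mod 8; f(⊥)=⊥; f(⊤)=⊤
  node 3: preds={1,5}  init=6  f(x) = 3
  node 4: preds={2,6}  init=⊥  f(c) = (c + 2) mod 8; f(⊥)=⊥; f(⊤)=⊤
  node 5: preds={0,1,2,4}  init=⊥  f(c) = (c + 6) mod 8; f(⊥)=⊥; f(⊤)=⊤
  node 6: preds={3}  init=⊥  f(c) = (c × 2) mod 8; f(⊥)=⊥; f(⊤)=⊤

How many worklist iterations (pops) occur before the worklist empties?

Iteration log — 14 steps:
  step 1. node 0  ⊔preds=⊥  new=⊥  stable
  step 2. node 1  ⊔preds=⊥  new=0  stable
  step 3. node 2  ⊔preds=⊤  new=⊤  old=⊥  +wl: 0
  step 4. node 3  ⊔preds=0  new=⊤  old=6  +wl: 2
  step 5. node 4  ⊔preds=⊤  new=⊤  old=⊥  +wl: 
  step 6. node 5  ⊔preds=⊤  new=⊤  old=⊥  +wl: 1,3
  step 7. node 6  ⊔preds=⊤  new=⊤  old=⊥  +wl: 4
  step 8. node 0  ⊔preds=⊤  new=⊤  old=⊥  +wl: 5
  step 9. node 2  ⊔preds=⊤  new=⊤  stable
  step 10. node 1  ⊔preds=⊤  new=⊤  old=0  +wl: 2
  step 11. node 3  ⊔preds=⊤  new=⊤  stable
  step 12. node 4  ⊔preds=⊤  new=⊤  stable
  step 13. node 5  ⊔preds=⊤  new=⊤  stable
  step 14. node 2  ⊔preds=⊤  new=⊤  stable

Least fixpoint reached:
  node 0: ⊤
  node 1: ⊤
  node 2: ⊤
  node 3: ⊤
  node 4: ⊤
  node 5: ⊤
  node 6: ⊤

14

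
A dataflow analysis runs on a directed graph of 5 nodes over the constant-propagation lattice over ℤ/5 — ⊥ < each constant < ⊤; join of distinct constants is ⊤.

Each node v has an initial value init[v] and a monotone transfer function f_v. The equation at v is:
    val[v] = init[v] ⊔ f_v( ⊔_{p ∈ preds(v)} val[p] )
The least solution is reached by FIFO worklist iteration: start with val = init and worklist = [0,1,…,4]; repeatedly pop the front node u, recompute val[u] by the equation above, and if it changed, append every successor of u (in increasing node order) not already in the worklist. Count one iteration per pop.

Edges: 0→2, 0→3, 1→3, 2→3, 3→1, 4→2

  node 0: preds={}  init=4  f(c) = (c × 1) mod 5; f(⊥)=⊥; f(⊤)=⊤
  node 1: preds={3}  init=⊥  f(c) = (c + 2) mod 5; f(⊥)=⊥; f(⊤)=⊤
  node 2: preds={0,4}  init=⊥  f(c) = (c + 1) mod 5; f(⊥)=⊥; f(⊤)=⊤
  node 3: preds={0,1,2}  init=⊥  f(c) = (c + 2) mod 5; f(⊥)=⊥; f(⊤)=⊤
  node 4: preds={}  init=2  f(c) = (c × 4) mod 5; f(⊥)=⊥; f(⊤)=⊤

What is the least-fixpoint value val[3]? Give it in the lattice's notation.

Trace (7 dequeues):
  [1] u=0 | in ⊥ | out 4 | ==
  [2] u=1 | in ⊥ | out ⊥ | ==
  [3] u=2 | in ⊤ | out ⊤ | prev ⊥ | push {}
  [4] u=3 | in ⊤ | out ⊤ | prev ⊥ | push {1}
  [5] u=4 | in ⊥ | out 2 | ==
  [6] u=1 | in ⊤ | out ⊤ | prev ⊥ | push {3}
  [7] u=3 | in ⊤ | out ⊤ | ==

Converged values:
  [0] 4
  [1] ⊤
  [2] ⊤
  [3] ⊤
  [4] 2

⊤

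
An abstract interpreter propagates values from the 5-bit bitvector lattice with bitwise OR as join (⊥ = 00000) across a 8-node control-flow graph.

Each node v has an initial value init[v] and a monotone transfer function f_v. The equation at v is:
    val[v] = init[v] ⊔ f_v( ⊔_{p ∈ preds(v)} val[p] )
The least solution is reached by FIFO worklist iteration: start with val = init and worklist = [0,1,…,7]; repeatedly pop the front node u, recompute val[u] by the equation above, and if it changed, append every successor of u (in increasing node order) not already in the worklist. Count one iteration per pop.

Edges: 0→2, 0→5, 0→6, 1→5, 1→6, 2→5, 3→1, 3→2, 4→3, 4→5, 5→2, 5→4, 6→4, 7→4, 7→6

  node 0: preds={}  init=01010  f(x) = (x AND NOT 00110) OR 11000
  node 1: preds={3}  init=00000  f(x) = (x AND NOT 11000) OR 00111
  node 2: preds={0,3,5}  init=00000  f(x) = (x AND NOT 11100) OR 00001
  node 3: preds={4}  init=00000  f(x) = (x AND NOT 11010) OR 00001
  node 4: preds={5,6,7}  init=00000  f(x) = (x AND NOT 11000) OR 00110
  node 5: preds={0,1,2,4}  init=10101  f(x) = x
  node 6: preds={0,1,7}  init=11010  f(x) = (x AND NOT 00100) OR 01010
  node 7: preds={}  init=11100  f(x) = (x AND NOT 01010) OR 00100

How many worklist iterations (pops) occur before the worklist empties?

Trace (14 dequeues):
  [1] u=0 | in 00000 | out 11010 | prev 01010 | push {}
  [2] u=1 | in 00000 | out 00111 | prev 00000 | push {}
  [3] u=2 | in 11111 | out 00011 | prev 00000 | push {}
  [4] u=3 | in 00000 | out 00001 | prev 00000 | push {1,2}
  [5] u=4 | in 11111 | out 00111 | prev 00000 | push {3}
  [6] u=5 | in 11111 | out 11111 | prev 10101 | push {4}
  [7] u=6 | in 11111 | out 11011 | prev 11010 | push {}
  [8] u=7 | in 00000 | out 11100 | ==
  [9] u=1 | in 00001 | out 00111 | ==
  [10] u=2 | in 11111 | out 00011 | ==
  [11] u=3 | in 00111 | out 00101 | prev 00001 | push {1,2}
  [12] u=4 | in 11111 | out 00111 | ==
  [13] u=1 | in 00101 | out 00111 | ==
  [14] u=2 | in 11111 | out 00011 | ==

Converged values:
  [0] 11010
  [1] 00111
  [2] 00011
  [3] 00101
  [4] 00111
  [5] 11111
  [6] 11011
  [7] 11100

14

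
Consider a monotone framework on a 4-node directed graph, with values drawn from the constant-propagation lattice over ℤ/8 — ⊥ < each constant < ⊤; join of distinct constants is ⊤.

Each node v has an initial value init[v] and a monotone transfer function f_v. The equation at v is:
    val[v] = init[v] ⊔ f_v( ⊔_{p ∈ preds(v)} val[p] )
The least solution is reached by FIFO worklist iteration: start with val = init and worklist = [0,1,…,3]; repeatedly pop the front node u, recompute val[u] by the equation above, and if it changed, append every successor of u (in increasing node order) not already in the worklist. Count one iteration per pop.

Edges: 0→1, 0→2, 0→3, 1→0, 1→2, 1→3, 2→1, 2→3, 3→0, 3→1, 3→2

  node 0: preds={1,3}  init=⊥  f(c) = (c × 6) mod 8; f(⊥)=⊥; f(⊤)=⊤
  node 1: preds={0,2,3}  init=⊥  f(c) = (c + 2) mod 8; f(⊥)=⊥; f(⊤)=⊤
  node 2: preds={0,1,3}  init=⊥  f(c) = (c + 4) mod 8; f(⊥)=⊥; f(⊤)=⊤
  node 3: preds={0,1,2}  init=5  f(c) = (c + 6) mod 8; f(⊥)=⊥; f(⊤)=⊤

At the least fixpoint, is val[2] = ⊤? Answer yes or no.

yes

Iteration log — 8 steps:
  step 1. node 0  ⊔preds=5  new=6  old=⊥  +wl: 
  step 2. node 1  ⊔preds=⊤  new=⊤  old=⊥  +wl: 0
  step 3. node 2  ⊔preds=⊤  new=⊤  old=⊥  +wl: 1
  step 4. node 3  ⊔preds=⊤  new=⊤  old=5  +wl: 2
  step 5. node 0  ⊔preds=⊤  new=⊤  old=6  +wl: 3
  step 6. node 1  ⊔preds=⊤  new=⊤  stable
  step 7. node 2  ⊔preds=⊤  new=⊤  stable
  step 8. node 3  ⊔preds=⊤  new=⊤  stable

Least fixpoint reached:
  node 0: ⊤
  node 1: ⊤
  node 2: ⊤
  node 3: ⊤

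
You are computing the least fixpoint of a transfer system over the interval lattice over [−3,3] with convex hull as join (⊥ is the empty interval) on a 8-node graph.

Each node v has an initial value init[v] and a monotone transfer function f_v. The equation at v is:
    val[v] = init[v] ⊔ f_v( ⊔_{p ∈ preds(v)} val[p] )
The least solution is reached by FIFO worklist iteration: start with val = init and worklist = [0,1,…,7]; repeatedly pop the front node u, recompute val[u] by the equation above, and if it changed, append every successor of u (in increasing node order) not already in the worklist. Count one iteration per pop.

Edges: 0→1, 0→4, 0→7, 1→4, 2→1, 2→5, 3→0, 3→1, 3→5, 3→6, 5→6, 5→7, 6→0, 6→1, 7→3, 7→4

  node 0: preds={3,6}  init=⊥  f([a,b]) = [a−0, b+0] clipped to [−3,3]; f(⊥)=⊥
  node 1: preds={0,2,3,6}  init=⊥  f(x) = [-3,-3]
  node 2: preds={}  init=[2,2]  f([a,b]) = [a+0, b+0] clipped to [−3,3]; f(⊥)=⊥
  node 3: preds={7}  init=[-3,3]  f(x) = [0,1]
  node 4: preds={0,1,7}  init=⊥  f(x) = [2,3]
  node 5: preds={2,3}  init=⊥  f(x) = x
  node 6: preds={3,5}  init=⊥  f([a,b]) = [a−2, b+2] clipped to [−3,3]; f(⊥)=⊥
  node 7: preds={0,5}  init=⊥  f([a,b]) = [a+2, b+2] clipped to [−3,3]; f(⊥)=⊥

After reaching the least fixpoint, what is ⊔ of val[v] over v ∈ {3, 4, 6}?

Worklist (12 pops):
  #1 pop 0: in=[-3,3] → [-3,3] (was ⊥); enqueue []
  #2 pop 1: in=[-3,3] → [-3,-3] (was ⊥); enqueue []
  #3 pop 2: in=⊥ → [2,2] (no change)
  #4 pop 3: in=⊥ → [-3,3] (no change)
  #5 pop 4: in=[-3,3] → [2,3] (was ⊥); enqueue []
  #6 pop 5: in=[-3,3] → [-3,3] (was ⊥); enqueue []
  #7 pop 6: in=[-3,3] → [-3,3] (was ⊥); enqueue [0,1]
  #8 pop 7: in=[-3,3] → [-1,3] (was ⊥); enqueue [3,4]
  #9 pop 0: in=[-3,3] → [-3,3] (no change)
  #10 pop 1: in=[-3,3] → [-3,-3] (no change)
  #11 pop 3: in=[-1,3] → [-3,3] (no change)
  #12 pop 4: in=[-3,3] → [2,3] (no change)

Fixpoint:
  val[0] = [-3,3]
  val[1] = [-3,-3]
  val[2] = [2,2]
  val[3] = [-3,3]
  val[4] = [2,3]
  val[5] = [-3,3]
  val[6] = [-3,3]
  val[7] = [-1,3]

[-3,3]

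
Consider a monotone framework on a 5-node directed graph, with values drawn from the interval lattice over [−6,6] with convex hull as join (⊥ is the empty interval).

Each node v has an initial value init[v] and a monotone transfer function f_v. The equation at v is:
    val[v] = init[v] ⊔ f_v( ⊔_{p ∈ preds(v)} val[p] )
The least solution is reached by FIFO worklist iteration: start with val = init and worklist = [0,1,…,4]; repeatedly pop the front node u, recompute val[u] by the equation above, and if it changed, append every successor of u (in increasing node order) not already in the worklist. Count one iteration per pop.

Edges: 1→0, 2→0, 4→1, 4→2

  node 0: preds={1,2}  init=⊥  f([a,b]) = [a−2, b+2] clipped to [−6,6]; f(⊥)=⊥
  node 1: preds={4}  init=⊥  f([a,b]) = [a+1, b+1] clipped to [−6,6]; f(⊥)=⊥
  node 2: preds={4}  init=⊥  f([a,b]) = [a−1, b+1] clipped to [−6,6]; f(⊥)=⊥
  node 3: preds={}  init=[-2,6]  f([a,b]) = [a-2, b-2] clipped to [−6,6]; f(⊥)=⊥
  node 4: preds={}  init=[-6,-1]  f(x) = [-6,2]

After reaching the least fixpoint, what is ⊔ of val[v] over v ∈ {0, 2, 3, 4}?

Trace (9 dequeues):
  [1] u=0 | in ⊥ | out ⊥ | ==
  [2] u=1 | in [-6,-1] | out [-5,0] | prev ⊥ | push {0}
  [3] u=2 | in [-6,-1] | out [-6,0] | prev ⊥ | push {}
  [4] u=3 | in ⊥ | out [-2,6] | ==
  [5] u=4 | in ⊥ | out [-6,2] | prev [-6,-1] | push {1,2}
  [6] u=0 | in [-6,0] | out [-6,2] | prev ⊥ | push {}
  [7] u=1 | in [-6,2] | out [-5,3] | prev [-5,0] | push {0}
  [8] u=2 | in [-6,2] | out [-6,3] | prev [-6,0] | push {}
  [9] u=0 | in [-6,3] | out [-6,5] | prev [-6,2] | push {}

Converged values:
  [0] [-6,5]
  [1] [-5,3]
  [2] [-6,3]
  [3] [-2,6]
  [4] [-6,2]

[-6,6]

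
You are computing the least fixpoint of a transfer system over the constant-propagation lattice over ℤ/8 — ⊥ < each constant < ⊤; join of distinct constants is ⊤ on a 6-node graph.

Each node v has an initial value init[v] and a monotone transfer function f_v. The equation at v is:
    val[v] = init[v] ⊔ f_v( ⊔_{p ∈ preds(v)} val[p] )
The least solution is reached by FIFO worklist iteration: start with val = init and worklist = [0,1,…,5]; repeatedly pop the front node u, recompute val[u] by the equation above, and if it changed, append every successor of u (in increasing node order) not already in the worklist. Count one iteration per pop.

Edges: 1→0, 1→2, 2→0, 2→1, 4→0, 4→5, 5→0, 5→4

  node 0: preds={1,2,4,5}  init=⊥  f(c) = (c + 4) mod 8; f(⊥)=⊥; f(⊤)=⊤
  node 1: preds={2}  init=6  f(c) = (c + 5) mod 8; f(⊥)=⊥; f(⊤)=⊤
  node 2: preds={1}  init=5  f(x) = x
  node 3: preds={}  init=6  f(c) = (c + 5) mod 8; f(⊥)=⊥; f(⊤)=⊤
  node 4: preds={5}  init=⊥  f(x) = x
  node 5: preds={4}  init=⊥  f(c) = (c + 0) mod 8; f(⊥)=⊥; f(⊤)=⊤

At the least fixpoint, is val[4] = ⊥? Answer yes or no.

yes

Trace (8 dequeues):
  [1] u=0 | in ⊤ | out ⊤ | prev ⊥ | push {}
  [2] u=1 | in 5 | out ⊤ | prev 6 | push {0}
  [3] u=2 | in ⊤ | out ⊤ | prev 5 | push {1}
  [4] u=3 | in ⊥ | out 6 | ==
  [5] u=4 | in ⊥ | out ⊥ | ==
  [6] u=5 | in ⊥ | out ⊥ | ==
  [7] u=0 | in ⊤ | out ⊤ | ==
  [8] u=1 | in ⊤ | out ⊤ | ==

Converged values:
  [0] ⊤
  [1] ⊤
  [2] ⊤
  [3] 6
  [4] ⊥
  [5] ⊥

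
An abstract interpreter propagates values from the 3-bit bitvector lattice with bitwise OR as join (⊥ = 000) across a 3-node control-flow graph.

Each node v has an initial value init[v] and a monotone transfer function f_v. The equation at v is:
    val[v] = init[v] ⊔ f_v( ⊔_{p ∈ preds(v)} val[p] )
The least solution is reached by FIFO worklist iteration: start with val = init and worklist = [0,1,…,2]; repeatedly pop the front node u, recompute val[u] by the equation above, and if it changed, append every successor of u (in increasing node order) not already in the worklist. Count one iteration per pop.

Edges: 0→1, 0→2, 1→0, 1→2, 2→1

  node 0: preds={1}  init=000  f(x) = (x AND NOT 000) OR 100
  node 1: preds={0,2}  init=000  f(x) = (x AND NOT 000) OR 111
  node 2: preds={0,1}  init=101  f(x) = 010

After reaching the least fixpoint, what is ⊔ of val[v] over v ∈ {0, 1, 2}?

Iteration log — 6 steps:
  step 1. node 0  ⊔preds=000  new=100  old=000  +wl: 
  step 2. node 1  ⊔preds=101  new=111  old=000  +wl: 0
  step 3. node 2  ⊔preds=111  new=111  old=101  +wl: 1
  step 4. node 0  ⊔preds=111  new=111  old=100  +wl: 2
  step 5. node 1  ⊔preds=111  new=111  stable
  step 6. node 2  ⊔preds=111  new=111  stable

Least fixpoint reached:
  node 0: 111
  node 1: 111
  node 2: 111

111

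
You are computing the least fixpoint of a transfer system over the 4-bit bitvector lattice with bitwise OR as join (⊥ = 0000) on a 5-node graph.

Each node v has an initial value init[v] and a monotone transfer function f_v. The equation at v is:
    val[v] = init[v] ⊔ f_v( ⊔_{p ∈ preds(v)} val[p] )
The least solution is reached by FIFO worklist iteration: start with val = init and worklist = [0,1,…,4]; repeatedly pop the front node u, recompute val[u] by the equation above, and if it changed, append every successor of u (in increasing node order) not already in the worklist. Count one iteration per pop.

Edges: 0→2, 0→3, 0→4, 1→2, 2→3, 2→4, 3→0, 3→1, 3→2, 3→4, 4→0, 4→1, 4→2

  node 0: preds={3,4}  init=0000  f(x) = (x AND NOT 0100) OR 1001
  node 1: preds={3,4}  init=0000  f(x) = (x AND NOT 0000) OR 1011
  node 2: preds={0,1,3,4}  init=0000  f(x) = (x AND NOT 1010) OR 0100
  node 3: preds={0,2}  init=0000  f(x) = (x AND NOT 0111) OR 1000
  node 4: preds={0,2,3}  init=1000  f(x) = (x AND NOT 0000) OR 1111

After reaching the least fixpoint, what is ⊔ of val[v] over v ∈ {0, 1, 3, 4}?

Worklist (10 pops):
  #1 pop 0: in=1000 → 1001 (was 0000); enqueue []
  #2 pop 1: in=1000 → 1011 (was 0000); enqueue []
  #3 pop 2: in=1011 → 0101 (was 0000); enqueue []
  #4 pop 3: in=1101 → 1000 (was 0000); enqueue [0,1,2]
  #5 pop 4: in=1101 → 1111 (was 1000); enqueue []
  #6 pop 0: in=1111 → 1011 (was 1001); enqueue [3,4]
  #7 pop 1: in=1111 → 1111 (was 1011); enqueue []
  #8 pop 2: in=1111 → 0101 (no change)
  #9 pop 3: in=1111 → 1000 (no change)
  #10 pop 4: in=1111 → 1111 (no change)

Fixpoint:
  val[0] = 1011
  val[1] = 1111
  val[2] = 0101
  val[3] = 1000
  val[4] = 1111

1111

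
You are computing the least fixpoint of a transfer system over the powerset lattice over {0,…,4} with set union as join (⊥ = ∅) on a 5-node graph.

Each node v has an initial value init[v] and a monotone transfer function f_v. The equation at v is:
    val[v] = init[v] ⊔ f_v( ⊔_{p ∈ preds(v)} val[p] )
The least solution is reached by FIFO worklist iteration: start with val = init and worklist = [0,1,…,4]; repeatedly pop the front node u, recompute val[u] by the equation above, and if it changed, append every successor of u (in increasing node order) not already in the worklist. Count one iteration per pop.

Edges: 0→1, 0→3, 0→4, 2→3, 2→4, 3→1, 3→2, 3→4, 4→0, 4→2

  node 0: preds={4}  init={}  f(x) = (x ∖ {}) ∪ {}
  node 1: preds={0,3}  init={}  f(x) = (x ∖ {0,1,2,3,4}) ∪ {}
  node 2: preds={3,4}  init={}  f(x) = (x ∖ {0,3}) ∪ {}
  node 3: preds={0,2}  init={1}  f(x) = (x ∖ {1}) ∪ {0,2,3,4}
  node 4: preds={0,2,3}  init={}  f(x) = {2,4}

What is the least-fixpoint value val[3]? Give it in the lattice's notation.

Iteration log — 11 steps:
  step 1. node 0  ⊔preds={}  new={}  stable
  step 2. node 1  ⊔preds={1}  new={}  stable
  step 3. node 2  ⊔preds={1}  new={1}  old={}  +wl: 
  step 4. node 3  ⊔preds={1}  new={0,1,2,3,4}  old={1}  +wl: 1,2
  step 5. node 4  ⊔preds={0,1,2,3,4}  new={2,4}  old={}  +wl: 0
  step 6. node 1  ⊔preds={0,1,2,3,4}  new={}  stable
  step 7. node 2  ⊔preds={0,1,2,3,4}  new={1,2,4}  old={1}  +wl: 3,4
  step 8. node 0  ⊔preds={2,4}  new={2,4}  old={}  +wl: 1
  step 9. node 3  ⊔preds={1,2,4}  new={0,1,2,3,4}  stable
  step 10. node 4  ⊔preds={0,1,2,3,4}  new={2,4}  stable
  step 11. node 1  ⊔preds={0,1,2,3,4}  new={}  stable

Least fixpoint reached:
  node 0: {2,4}
  node 1: {}
  node 2: {1,2,4}
  node 3: {0,1,2,3,4}
  node 4: {2,4}

{0,1,2,3,4}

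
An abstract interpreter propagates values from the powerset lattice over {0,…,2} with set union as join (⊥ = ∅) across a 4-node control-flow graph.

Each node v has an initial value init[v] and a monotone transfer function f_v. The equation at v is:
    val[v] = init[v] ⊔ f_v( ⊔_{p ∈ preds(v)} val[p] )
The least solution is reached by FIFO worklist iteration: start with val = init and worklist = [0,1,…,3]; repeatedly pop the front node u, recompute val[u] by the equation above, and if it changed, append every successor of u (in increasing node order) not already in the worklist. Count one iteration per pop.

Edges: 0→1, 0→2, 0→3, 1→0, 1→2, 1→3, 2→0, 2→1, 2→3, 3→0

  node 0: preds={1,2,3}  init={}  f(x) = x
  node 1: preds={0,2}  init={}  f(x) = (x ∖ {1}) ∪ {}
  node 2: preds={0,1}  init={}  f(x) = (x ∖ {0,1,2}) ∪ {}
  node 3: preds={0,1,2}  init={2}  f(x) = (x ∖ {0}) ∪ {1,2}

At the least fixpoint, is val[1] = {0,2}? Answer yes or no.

Worklist (8 pops):
  #1 pop 0: in={2} → {2} (was {}); enqueue []
  #2 pop 1: in={2} → {2} (was {}); enqueue [0]
  #3 pop 2: in={2} → {} (no change)
  #4 pop 3: in={2} → {1,2} (was {2}); enqueue []
  #5 pop 0: in={1,2} → {1,2} (was {2}); enqueue [1,2,3]
  #6 pop 1: in={1,2} → {2} (no change)
  #7 pop 2: in={1,2} → {} (no change)
  #8 pop 3: in={1,2} → {1,2} (no change)

Fixpoint:
  val[0] = {1,2}
  val[1] = {2}
  val[2] = {}
  val[3] = {1,2}

no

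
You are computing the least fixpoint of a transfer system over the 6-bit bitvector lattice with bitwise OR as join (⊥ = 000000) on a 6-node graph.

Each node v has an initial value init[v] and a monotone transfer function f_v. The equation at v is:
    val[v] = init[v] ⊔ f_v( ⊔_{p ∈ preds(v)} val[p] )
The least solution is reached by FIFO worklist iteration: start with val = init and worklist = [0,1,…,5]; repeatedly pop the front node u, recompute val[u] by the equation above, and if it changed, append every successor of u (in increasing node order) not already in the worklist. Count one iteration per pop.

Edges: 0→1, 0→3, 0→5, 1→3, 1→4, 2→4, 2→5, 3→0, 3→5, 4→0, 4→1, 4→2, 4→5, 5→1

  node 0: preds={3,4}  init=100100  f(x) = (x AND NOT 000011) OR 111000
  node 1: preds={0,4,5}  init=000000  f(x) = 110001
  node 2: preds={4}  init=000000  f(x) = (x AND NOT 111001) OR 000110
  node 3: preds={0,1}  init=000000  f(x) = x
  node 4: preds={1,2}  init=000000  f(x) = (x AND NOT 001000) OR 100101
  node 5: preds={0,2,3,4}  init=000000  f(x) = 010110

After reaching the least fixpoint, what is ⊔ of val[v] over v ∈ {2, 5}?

Worklist (9 pops):
  #1 pop 0: in=000000 → 111100 (was 100100); enqueue []
  #2 pop 1: in=111100 → 110001 (was 000000); enqueue []
  #3 pop 2: in=000000 → 000110 (was 000000); enqueue []
  #4 pop 3: in=111101 → 111101 (was 000000); enqueue [0]
  #5 pop 4: in=110111 → 110111 (was 000000); enqueue [1,2]
  #6 pop 5: in=111111 → 010110 (was 000000); enqueue []
  #7 pop 0: in=111111 → 111100 (no change)
  #8 pop 1: in=111111 → 110001 (no change)
  #9 pop 2: in=110111 → 000110 (no change)

Fixpoint:
  val[0] = 111100
  val[1] = 110001
  val[2] = 000110
  val[3] = 111101
  val[4] = 110111
  val[5] = 010110

010110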